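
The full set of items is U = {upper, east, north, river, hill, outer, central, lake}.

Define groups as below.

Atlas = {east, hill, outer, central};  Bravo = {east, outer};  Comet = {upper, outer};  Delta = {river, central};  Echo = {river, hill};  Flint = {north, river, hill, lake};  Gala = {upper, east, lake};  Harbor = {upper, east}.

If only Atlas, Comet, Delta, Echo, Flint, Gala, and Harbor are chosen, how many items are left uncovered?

0

Union of Atlas, Comet, Delta, Echo, Flint, Gala, Harbor = {upper, east, north, river, hill, outer, central, lake} — that's every item, so 0 are uncovered.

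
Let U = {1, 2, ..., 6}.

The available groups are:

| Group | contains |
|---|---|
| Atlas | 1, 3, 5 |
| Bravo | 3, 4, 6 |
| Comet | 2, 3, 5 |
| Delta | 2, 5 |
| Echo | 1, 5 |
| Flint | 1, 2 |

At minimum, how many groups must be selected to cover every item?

3

Take {Bravo, Comet, Echo}. Their union is {1, 2, 3, 4, 5, 6}, which is all 6 items.
Only Bravo contains 4, so Bravo is forced; the remaining 3 items need at least 2 more groups (each remaining group adds at most 2) — so at least 3 groups are needed, and 3 is optimal.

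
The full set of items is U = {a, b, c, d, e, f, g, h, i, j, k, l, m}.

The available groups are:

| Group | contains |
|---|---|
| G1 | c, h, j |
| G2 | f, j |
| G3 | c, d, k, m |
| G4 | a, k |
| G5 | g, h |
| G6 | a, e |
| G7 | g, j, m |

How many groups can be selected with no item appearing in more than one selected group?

G2, G3, G5, G6 are pairwise disjoint (G2={f,j}; G3={c,d,k,m}; G5={g,h}; G6={a,e}).
Every remaining group overlaps one of these, and no 5 of the listed groups are pairwise disjoint, so 4 is the maximum.

4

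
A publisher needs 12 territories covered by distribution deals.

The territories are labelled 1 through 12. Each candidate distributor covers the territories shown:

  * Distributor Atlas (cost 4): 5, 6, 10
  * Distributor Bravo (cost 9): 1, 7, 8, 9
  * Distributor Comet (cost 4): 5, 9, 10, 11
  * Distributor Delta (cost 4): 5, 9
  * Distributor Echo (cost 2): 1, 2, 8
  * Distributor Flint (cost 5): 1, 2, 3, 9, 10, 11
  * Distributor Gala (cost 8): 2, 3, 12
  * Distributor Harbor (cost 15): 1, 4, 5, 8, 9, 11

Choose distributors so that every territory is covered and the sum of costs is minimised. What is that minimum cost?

Atlas, Bravo, Gala, Harbor together cover every territory (Atlas ∪ Bravo ∪ Gala ∪ Harbor = {1, 2, 3, 4, 5, 6, 7, 8, 9, 10, 11, 12}); total cost 4 + 9 + 8 + 15 = 36.
The greedy pick Echo, Comet, Atlas, Gala, Bravo, Harbor costs 42; no covering selection beats 36.

36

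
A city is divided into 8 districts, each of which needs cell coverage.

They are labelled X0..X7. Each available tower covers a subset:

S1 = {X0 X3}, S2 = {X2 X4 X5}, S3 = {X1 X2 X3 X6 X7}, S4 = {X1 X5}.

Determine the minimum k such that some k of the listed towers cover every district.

3

Take {S1, S2, S3}. Their union is {X0, X1, X2, X3, X4, X5, X6, X7}, which is all 8 districts.
Only S1 contains X0, so S1 is forced; the remaining 6 districts need at least 2 more towers (each remaining tower adds at most 4) — so at least 3 towers are needed, and 3 is optimal.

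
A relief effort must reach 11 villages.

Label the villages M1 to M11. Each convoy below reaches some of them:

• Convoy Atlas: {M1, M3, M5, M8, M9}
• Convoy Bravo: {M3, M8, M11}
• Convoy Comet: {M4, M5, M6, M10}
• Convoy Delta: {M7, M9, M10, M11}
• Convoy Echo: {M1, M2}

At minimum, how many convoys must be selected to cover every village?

Atlas and Comet and Delta and Echo together: Atlas ∪ Comet ∪ Delta ∪ Echo = {M1, M2, M3, M4, M5, M6, M7, M8, M9, M10, M11} — every village is covered.
Only Echo contains M2, so Echo is forced; the remaining 9 villages need at least 3 more convoys (each remaining convoy adds at most 4) — so at least 4 convoys are needed, and 4 is optimal.

4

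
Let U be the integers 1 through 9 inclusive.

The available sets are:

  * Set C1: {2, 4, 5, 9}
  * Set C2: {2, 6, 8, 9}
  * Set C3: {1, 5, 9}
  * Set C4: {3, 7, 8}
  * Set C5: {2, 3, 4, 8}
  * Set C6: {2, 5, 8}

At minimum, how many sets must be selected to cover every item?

C2, C3, C4, and C5 cover everything between them: the union {1, 2, 3, 4, 5, 6, 7, 8, 9} is all of U.
Only C2 contains 6, so C2 is forced; the remaining 5 items need at least 3 more sets (each remaining set adds at most 2) — so at least 4 sets are needed, and 4 is optimal.

4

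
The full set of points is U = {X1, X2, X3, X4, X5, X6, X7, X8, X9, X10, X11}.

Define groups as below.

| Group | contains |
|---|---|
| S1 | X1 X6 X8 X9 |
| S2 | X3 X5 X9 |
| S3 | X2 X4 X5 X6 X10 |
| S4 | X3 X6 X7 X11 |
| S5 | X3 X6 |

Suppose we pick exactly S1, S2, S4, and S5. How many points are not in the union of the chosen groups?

3

Union of S1, S2, S4, S5 = {X1, X3, X5, X6, X7, X8, X9, X11}.
Not covered: X2, X4, X10 — 3 points.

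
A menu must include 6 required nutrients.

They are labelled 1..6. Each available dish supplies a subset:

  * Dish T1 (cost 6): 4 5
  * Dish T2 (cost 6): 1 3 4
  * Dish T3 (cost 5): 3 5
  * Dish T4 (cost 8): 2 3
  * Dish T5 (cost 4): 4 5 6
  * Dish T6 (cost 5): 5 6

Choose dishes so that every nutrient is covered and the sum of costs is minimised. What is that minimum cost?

T2, T4, T5 together cover every nutrient (T2 ∪ T4 ∪ T5 = {1, 2, 3, 4, 5, 6}); total cost 6 + 8 + 4 = 18.
No covering selection has total cost below 18.

18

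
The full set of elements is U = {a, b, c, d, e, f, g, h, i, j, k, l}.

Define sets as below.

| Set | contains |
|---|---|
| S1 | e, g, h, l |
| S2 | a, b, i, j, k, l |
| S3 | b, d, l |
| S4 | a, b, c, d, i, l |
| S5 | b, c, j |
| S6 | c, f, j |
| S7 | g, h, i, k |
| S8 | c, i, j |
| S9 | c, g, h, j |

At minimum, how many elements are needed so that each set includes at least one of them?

Take T = {b, g, j}. Each listed set contains at least one of these, so T is a hitting set of size 3.
The sets S3, S6, S7 are pairwise disjoint, so any hitting set needs a separate element for each — at least 3. Hence 3 is optimal.

3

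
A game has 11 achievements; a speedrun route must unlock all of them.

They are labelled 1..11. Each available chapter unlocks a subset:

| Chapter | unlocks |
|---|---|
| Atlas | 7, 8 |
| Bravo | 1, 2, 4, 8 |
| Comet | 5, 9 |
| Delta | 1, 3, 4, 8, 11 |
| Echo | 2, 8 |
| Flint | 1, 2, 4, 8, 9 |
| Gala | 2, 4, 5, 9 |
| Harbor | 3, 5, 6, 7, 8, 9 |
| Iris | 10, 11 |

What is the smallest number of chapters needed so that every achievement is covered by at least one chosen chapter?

3

Flint and Harbor and Iris together: Flint ∪ Harbor ∪ Iris = {1, 2, 3, 4, 5, 6, 7, 8, 9, 10, 11} — every achievement is covered.
Only Harbor contains 6, so Harbor is forced; the remaining 5 achievements need at least 2 more chapters (each remaining chapter adds at most 3) — so at least 3 chapters are needed, and 3 is optimal.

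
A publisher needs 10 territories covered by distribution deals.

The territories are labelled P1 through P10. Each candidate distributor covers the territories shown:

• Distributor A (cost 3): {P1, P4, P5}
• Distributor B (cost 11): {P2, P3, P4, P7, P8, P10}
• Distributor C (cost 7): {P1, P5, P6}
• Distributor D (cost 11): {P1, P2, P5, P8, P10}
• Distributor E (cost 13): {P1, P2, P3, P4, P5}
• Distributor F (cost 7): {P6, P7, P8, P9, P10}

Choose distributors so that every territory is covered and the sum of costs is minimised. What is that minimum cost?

E, F together cover every territory (E ∪ F = {P1, P2, P3, P4, P5, P6, P7, P8, P9, P10}); total cost 13 + 7 = 20.
The greedy pick A, F, B costs 21; no covering selection beats 20.

20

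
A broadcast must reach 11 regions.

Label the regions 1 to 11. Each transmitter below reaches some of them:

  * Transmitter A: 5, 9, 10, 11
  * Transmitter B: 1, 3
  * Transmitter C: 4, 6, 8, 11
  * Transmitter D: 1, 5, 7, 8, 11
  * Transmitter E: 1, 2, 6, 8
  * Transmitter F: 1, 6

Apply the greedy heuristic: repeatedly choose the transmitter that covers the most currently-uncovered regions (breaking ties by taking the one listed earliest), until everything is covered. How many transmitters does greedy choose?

Greedy: pick D (covers 5 new) → pick A (covers 2 new) → pick C (covers 2 new) → pick B (covers 1 new) → pick E (covers 1 new). Total picks: 5.

5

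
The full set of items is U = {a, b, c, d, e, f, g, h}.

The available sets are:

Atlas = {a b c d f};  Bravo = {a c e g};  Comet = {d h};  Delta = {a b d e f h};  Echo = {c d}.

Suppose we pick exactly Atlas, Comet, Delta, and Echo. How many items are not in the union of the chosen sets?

1

Union of Atlas, Comet, Delta, Echo = {a, b, c, d, e, f, h}.
Not covered: g — 1 item.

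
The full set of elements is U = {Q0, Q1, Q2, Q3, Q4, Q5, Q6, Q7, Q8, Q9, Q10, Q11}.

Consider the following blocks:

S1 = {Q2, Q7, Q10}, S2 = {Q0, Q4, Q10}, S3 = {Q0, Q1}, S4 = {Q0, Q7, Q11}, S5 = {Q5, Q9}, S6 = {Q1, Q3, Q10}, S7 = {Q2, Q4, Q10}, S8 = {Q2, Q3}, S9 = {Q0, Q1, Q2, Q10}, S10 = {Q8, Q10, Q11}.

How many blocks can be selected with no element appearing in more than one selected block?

S3, S5, S8, S10 are pairwise disjoint (S3={Q0,Q1}; S5={Q5,Q9}; S8={Q2,Q3}; S10={Q8,Q10,Q11}).
Every remaining block overlaps one of these, and no 5 of the listed blocks are pairwise disjoint, so 4 is the maximum.

4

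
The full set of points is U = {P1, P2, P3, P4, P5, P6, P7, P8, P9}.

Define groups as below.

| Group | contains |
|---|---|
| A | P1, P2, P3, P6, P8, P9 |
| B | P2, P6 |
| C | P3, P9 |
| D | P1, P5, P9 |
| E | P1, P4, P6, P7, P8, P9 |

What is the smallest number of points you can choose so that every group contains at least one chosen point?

2

H = {P2, P9} meets every group (each contains at least one member of H), and |H| = 2.
The groups B, D are pairwise disjoint, so any hitting set needs a separate point for each — at least 2. Hence 2 is optimal.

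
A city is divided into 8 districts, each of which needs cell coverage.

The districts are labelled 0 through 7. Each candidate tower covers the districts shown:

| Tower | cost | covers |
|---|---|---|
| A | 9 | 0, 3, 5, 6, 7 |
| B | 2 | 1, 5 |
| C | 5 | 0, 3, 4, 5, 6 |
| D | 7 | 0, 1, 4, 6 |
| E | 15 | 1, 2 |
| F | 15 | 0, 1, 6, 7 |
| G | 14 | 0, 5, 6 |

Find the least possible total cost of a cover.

29

A, C, E together cover every district (A ∪ C ∪ E = {0, 1, 2, 3, 4, 5, 6, 7}); total cost 9 + 5 + 15 = 29.
The greedy pick B, C, A, E costs 31; no covering selection beats 29.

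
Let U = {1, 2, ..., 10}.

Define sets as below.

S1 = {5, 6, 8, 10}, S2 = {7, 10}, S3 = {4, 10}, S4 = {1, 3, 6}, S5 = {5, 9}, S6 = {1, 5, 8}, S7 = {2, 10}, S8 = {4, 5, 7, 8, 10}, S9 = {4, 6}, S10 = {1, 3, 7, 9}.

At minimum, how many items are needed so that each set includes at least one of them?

4

The 4 items {5, 6, 7, 10} hit every set.
No choice of 3 items meets every set, so 4 is the minimum.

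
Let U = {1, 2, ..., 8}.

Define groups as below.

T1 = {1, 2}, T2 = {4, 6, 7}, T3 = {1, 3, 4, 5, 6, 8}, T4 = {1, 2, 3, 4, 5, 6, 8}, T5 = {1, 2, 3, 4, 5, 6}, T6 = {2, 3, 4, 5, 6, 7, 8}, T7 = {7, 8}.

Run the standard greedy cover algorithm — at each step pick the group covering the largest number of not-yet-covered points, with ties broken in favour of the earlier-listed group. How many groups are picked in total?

2

Greedy: pick T4 (covers 7 new) → pick T2 (covers 1 new). Total picks: 2.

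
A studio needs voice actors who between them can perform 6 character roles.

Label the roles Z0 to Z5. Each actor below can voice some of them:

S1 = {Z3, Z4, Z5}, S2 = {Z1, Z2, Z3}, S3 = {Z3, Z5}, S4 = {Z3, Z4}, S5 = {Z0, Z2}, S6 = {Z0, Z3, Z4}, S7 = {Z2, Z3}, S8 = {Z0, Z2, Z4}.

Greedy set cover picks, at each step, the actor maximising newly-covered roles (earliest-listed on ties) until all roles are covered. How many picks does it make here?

3

Greedy: pick S1 (covers 3 new) → pick S2 (covers 2 new) → pick S5 (covers 1 new). Total picks: 3.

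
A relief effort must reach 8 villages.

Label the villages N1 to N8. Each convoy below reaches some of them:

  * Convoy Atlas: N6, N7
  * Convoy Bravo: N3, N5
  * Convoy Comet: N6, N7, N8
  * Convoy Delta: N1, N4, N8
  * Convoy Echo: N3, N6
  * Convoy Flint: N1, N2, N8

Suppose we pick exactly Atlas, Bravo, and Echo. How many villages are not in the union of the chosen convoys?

Union of Atlas, Bravo, Echo = {N3, N5, N6, N7}.
Not covered: N1, N2, N4, N8 — 4 villages.

4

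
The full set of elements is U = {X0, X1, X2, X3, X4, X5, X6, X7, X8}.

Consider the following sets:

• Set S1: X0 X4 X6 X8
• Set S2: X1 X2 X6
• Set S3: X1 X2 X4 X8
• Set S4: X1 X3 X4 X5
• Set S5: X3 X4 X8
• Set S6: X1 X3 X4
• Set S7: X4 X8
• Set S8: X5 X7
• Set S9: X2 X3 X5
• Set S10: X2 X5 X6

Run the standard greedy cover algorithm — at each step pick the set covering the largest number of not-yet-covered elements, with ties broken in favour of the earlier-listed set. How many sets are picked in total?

4

Greedy: pick S1 (covers 4 new) → pick S4 (covers 3 new) → pick S2 (covers 1 new) → pick S8 (covers 1 new). Total picks: 4.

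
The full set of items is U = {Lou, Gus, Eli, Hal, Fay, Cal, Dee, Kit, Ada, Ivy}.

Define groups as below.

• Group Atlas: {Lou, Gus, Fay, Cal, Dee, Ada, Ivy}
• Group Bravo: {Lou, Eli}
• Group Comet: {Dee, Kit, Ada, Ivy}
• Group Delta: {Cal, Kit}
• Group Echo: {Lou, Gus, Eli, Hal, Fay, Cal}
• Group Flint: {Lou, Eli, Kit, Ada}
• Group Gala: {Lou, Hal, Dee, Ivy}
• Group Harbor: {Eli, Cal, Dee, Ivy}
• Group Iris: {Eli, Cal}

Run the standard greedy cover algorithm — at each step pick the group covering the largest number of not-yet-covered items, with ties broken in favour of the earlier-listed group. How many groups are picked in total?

3

Greedy: pick Atlas (covers 7 new) → pick Echo (covers 2 new) → pick Comet (covers 1 new). Total picks: 3.
(The true minimum cover uses only 2 groups, so greedy is not optimal here.)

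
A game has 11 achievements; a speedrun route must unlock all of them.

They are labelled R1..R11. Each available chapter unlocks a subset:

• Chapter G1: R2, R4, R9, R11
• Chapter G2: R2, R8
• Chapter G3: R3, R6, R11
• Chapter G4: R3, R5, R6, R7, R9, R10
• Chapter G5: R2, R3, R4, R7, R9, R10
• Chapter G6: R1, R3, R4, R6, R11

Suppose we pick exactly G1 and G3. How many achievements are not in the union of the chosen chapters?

5

Union of G1, G3 = {R2, R3, R4, R6, R9, R11}.
Not covered: R1, R5, R7, R8, R10 — 5 achievements.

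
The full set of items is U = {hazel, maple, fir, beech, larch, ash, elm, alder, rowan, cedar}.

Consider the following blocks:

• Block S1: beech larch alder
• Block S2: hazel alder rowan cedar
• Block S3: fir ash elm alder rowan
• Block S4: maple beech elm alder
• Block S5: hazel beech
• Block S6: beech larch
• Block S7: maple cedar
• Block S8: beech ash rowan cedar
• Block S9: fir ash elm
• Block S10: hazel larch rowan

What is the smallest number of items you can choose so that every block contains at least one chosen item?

Take H = {hazel, beech, ash, cedar}. Each listed block contains at least one of these, so H is a hitting set of size 4.
No choice of 3 items meets every block, so 4 is the minimum.

4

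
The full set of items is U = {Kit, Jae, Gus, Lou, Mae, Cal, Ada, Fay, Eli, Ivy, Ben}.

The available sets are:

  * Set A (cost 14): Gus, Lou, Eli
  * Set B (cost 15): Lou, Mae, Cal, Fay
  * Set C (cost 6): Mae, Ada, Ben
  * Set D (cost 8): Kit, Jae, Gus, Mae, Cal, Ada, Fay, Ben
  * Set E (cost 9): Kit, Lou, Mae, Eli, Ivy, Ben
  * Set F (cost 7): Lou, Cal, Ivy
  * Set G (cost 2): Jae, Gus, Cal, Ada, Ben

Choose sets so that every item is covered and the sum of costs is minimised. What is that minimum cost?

17

D, E together cover every item (D ∪ E = {Kit, Jae, Gus, Lou, Mae, Cal, Ada, Fay, Eli, Ivy, Ben}); total cost 8 + 9 = 17.
The greedy pick G, E, D costs 19; no covering selection beats 17.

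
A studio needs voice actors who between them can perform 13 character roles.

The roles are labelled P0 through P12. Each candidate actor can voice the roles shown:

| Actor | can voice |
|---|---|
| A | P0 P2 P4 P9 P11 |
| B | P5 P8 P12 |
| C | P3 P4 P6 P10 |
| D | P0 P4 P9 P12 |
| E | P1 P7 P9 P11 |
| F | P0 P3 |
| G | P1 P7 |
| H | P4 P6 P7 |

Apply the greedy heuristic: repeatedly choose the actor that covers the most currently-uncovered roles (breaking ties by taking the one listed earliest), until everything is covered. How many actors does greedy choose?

Greedy: pick A (covers 5 new) → pick B (covers 3 new) → pick C (covers 3 new) → pick E (covers 2 new). Total picks: 4.

4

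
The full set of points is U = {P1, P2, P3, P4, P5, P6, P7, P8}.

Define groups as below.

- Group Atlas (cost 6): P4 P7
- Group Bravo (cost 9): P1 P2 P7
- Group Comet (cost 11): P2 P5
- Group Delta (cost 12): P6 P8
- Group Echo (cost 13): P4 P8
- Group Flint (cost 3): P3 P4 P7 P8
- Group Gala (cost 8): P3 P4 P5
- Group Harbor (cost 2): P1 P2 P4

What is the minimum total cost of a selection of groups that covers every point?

Delta, Flint, Gala, Harbor together cover every point (Delta ∪ Flint ∪ Gala ∪ Harbor = {P1, P2, P3, P4, P5, P6, P7, P8}); total cost 12 + 3 + 8 + 2 = 25.
No covering selection has total cost below 25.

25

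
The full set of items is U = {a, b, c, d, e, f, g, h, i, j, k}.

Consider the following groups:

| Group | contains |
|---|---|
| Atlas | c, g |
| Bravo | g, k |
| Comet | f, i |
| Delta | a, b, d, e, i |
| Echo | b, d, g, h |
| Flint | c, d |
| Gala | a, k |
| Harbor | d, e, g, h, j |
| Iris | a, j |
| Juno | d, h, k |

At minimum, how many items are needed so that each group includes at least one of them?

T = {a, d, g, i} meets every group (each contains at least one member of T), and |T| = 4.
The groups Atlas, Comet, Iris, Juno are pairwise disjoint, so any hitting set needs a separate item for each — at least 4. Hence 4 is optimal.

4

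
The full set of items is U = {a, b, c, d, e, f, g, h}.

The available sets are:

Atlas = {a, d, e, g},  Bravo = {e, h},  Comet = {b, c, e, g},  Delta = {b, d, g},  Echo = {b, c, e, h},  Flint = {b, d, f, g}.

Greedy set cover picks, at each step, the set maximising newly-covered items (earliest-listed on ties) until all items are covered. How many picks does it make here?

3

Greedy: pick Atlas (covers 4 new) → pick Echo (covers 3 new) → pick Flint (covers 1 new). Total picks: 3.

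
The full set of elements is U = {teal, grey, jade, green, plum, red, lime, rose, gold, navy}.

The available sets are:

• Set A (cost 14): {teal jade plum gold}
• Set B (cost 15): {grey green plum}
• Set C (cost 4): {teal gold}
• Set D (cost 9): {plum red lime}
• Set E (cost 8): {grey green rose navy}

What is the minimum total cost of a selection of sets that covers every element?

31

A, D, E together cover every element (A ∪ D ∪ E = {teal, grey, jade, green, plum, red, lime, rose, gold, navy}); total cost 14 + 9 + 8 = 31.
The greedy pick C, E, D, A costs 35; no covering selection beats 31.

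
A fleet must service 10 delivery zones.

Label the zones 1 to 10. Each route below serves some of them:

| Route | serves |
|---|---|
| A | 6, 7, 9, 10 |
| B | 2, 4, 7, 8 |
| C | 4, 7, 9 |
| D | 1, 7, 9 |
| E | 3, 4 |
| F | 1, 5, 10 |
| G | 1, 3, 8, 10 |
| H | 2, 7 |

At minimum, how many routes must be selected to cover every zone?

A and B and E and F together: A ∪ B ∪ E ∪ F = {1, 2, 3, 4, 5, 6, 7, 8, 9, 10} — every zone is covered.
No 3 of the 8 routes cover everything (all 56 combinations miss at least one zone), so 4 is optimal.

4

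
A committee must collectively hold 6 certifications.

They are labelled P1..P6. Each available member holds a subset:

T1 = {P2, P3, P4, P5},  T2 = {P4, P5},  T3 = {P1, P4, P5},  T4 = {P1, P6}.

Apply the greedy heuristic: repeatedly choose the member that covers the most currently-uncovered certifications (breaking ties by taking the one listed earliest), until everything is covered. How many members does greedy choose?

Greedy: pick T1 (covers 4 new) → pick T4 (covers 2 new). Total picks: 2.

2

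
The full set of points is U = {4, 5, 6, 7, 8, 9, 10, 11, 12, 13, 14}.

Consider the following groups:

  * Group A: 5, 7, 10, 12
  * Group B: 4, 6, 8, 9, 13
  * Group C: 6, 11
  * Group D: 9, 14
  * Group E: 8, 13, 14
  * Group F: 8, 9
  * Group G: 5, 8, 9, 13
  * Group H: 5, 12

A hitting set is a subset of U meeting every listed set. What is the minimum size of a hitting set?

Take T = {5, 6, 9, 14}. Each listed group contains at least one of these, so T is a hitting set of size 4.
No choice of 3 points meets every group, so 4 is the minimum.

4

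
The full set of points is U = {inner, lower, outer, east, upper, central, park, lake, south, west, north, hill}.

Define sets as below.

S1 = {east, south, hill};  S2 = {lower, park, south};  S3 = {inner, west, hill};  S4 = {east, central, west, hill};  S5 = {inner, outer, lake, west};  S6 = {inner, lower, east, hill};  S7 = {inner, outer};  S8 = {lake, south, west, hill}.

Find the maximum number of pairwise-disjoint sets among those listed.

3

S2, S4, S7 are pairwise disjoint (S2={lower,park,south}; S4={east,central,west,hill}; S7={inner,outer}).
Every remaining set overlaps one of these, and no 4 of the listed sets are pairwise disjoint, so 3 is the maximum.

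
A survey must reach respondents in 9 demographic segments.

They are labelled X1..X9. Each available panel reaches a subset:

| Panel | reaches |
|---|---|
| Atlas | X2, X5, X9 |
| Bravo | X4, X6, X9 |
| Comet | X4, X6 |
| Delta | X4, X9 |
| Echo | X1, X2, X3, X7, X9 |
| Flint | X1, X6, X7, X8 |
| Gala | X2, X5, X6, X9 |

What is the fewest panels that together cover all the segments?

Take {Atlas, Bravo, Echo, Flint}. Their union is {X1, X2, X3, X4, X5, X6, X7, X8, X9}, which is all 9 segments.
No 3 of the 7 panels cover everything (all 35 combinations miss at least one segment), so 4 is optimal.

4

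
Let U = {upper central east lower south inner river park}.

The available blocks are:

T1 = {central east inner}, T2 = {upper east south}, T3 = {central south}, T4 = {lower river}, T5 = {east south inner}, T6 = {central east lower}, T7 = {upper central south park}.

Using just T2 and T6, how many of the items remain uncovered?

Union of T2, T6 = {upper, central, east, lower, south}.
Not covered: inner, river, park — 3 items.

3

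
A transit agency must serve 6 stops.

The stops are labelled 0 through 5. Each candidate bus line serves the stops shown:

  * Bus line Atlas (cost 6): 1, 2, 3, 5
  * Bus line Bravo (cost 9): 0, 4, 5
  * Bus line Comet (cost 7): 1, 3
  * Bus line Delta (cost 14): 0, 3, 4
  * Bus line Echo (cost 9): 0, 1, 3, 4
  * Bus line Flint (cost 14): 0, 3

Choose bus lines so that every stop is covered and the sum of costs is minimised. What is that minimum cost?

15

Atlas, Echo together cover every stop (Atlas ∪ Echo = {0, 1, 2, 3, 4, 5}); total cost 6 + 9 = 15.
No covering selection has total cost below 15.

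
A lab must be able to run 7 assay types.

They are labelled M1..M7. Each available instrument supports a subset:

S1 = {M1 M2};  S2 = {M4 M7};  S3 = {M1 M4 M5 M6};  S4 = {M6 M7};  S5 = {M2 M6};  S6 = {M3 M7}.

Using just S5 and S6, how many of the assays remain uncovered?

3

Union of S5, S6 = {M2, M3, M6, M7}.
Not covered: M1, M4, M5 — 3 assays.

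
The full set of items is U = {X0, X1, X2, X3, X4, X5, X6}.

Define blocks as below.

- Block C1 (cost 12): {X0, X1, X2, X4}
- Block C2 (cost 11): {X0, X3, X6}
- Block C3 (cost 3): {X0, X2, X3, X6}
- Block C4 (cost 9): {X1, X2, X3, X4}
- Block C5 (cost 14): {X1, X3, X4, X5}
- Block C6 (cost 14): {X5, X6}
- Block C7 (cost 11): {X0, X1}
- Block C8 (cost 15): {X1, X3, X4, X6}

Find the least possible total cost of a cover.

17

C3, C5 together cover every item (C3 ∪ C5 = {X0, X1, X2, X3, X4, X5, X6}); total cost 3 + 14 = 17.
The greedy pick C3, C4, C5 costs 26; no covering selection beats 17.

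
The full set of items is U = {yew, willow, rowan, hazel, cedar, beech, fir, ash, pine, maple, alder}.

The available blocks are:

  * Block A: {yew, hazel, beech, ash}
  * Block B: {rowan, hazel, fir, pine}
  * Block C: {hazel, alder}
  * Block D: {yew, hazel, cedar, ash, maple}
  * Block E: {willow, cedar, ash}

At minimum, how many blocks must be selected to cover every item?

A, B, C, D, and E cover everything between them: the union {yew, willow, rowan, hazel, cedar, beech, fir, ash, pine, maple, alder} is all of U.
No 4 of the 5 blocks cover everything (all 5 combinations miss at least one item), so 5 is optimal.

5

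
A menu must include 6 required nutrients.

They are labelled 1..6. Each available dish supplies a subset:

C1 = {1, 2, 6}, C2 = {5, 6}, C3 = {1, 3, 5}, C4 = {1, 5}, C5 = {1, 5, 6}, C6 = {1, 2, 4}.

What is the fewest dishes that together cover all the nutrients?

C2 and C3 and C6 together: C2 ∪ C3 ∪ C6 = {1, 2, 3, 4, 5, 6} — every nutrient is covered.
Only C3 contains 3, so C3 is forced; the remaining 3 nutrients need at least 2 more dishes (each remaining dish adds at most 2) — so at least 3 dishes are needed, and 3 is optimal.

3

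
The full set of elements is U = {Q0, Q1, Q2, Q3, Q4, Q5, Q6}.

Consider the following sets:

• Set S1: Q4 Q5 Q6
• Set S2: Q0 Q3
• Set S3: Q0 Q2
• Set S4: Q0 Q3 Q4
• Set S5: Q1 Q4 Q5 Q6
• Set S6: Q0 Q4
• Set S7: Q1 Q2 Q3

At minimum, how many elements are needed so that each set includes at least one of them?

H = {Q2, Q3, Q4} meets every set (each contains at least one member of H), and |H| = 3.
No choice of 2 elements meets every set, so 3 is the minimum.

3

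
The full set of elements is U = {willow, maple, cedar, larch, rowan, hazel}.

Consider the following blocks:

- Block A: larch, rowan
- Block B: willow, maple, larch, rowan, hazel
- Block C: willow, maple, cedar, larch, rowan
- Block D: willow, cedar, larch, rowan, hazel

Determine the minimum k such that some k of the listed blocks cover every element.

2

C and D together: C ∪ D = {willow, maple, cedar, larch, rowan, hazel} — every element is covered.
No single block has all 6 elements (the largest, B, has 5), so 2 is optimal.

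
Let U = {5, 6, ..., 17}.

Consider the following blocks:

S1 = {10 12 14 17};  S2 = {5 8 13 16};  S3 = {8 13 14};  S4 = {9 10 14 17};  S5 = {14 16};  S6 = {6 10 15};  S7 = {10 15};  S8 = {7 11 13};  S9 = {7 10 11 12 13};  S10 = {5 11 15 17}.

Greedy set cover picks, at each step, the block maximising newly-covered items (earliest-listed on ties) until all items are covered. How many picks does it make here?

4

Greedy: pick S9 (covers 5 new) → pick S2 (covers 3 new) → pick S4 (covers 3 new) → pick S6 (covers 2 new). Total picks: 4.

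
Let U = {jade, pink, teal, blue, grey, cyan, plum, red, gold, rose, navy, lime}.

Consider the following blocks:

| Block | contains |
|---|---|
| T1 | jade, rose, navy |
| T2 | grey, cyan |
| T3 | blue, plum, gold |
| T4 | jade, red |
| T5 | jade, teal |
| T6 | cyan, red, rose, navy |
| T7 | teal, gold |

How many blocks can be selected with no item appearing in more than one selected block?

3

T2, T4, T7 are pairwise disjoint (T2={grey,cyan}; T4={jade,red}; T7={teal,gold}).
Every remaining block overlaps one of these, and no 4 of the listed blocks are pairwise disjoint, so 3 is the maximum.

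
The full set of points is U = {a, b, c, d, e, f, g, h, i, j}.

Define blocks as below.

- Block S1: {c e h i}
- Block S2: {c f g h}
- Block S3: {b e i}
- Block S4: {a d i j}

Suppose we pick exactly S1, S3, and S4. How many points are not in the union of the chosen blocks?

2

Union of S1, S3, S4 = {a, b, c, d, e, h, i, j}.
Not covered: f, g — 2 points.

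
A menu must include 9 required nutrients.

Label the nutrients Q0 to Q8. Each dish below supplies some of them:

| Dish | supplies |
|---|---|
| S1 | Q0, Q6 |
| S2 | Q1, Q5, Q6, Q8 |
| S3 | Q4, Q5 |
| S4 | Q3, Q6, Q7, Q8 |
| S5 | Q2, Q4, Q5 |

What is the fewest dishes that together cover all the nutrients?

S1 and S2 and S4 and S5 together: S1 ∪ S2 ∪ S4 ∪ S5 = {Q0, Q1, Q2, Q3, Q4, Q5, Q6, Q7, Q8} — every nutrient is covered.
Only S1 contains Q0, so S1 is forced; the remaining 7 nutrients need at least 3 more dishes (each remaining dish adds at most 3) — so at least 4 dishes are needed, and 4 is optimal.

4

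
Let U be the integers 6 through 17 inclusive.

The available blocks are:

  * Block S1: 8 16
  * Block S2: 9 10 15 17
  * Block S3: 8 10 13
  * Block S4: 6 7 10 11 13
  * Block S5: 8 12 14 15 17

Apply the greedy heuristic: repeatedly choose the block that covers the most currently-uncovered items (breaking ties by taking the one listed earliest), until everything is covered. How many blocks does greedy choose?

4

Greedy: pick S4 (covers 5 new) → pick S5 (covers 5 new) → pick S1 (covers 1 new) → pick S2 (covers 1 new). Total picks: 4.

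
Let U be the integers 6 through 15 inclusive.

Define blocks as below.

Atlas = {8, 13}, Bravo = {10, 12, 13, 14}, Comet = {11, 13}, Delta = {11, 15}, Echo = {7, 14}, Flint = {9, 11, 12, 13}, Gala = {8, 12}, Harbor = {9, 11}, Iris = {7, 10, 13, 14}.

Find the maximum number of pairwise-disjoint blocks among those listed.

Gala, Harbor, Iris are pairwise disjoint (Gala={8,12}; Harbor={9,11}; Iris={7,10,13,14}).
Every remaining block overlaps one of these, and no 4 of the listed blocks are pairwise disjoint, so 3 is the maximum.

3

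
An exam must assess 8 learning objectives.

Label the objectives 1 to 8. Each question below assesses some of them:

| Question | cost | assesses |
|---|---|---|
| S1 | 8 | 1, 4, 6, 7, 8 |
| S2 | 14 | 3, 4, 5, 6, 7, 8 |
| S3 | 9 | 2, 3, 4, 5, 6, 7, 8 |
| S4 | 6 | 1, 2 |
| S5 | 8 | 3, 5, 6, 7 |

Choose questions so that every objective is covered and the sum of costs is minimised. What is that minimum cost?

15

S3, S4 together cover every objective (S3 ∪ S4 = {1, 2, 3, 4, 5, 6, 7, 8}); total cost 9 + 6 = 15.
No covering selection has total cost below 15.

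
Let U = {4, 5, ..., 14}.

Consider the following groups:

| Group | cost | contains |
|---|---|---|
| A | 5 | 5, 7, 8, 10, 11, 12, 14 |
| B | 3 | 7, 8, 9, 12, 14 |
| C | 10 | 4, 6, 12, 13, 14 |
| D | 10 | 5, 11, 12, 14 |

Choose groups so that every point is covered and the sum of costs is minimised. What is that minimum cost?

18

A, B, C together cover every point (A ∪ B ∪ C = {4, 5, 6, 7, 8, 9, 10, 11, 12, 13, 14}); total cost 5 + 3 + 10 = 18.
No covering selection has total cost below 18.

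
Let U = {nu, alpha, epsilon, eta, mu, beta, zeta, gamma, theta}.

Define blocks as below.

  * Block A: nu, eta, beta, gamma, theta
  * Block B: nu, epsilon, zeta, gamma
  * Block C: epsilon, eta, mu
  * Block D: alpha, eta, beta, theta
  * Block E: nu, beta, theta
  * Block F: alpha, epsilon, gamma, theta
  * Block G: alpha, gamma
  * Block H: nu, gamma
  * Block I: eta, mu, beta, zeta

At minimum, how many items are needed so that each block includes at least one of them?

3

Take T = {eta, beta, gamma}. Each listed block contains at least one of these, so T is a hitting set of size 3.
The blocks C, E, G are pairwise disjoint, so any hitting set needs a separate item for each — at least 3. Hence 3 is optimal.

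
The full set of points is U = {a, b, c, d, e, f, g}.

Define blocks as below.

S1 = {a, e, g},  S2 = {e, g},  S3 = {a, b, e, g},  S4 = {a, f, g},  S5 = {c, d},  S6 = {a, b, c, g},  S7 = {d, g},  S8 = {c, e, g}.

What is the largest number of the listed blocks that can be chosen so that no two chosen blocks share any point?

2

S3, S5 are pairwise disjoint (S3={a,b,e,g}; S5={c,d}).
Every remaining block overlaps one of these, and no 3 of the listed blocks are pairwise disjoint, so 2 is the maximum.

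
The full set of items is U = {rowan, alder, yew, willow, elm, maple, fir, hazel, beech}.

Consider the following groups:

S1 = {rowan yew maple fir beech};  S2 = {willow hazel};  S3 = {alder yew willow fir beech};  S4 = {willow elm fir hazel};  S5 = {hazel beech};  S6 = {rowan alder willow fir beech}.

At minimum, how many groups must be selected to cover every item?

3

S1, S3, and S4 cover everything between them: the union {rowan, alder, yew, willow, elm, maple, fir, hazel, beech} is all of U.
Only S4 contains elm, so S4 is forced; the remaining 5 items need at least 2 more groups (each remaining group adds at most 4) — so at least 3 groups are needed, and 3 is optimal.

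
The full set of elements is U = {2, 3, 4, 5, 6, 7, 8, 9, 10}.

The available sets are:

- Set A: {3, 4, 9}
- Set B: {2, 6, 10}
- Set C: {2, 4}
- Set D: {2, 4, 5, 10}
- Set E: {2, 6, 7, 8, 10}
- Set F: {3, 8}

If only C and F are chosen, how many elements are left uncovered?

Union of C, F = {2, 3, 4, 8}.
Not covered: 5, 6, 7, 9, 10 — 5 elements.

5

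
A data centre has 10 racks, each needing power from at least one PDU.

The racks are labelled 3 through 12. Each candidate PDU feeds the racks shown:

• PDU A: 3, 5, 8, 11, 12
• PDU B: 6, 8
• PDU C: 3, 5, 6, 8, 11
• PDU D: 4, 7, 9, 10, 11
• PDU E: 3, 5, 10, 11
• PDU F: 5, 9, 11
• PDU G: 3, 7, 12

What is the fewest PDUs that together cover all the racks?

3

C and D and G together: C ∪ D ∪ G = {3, 4, 5, 6, 7, 8, 9, 10, 11, 12} — every rack is covered.
Only D contains 4, so D is forced; the remaining 5 racks need at least 2 more PDUs (each remaining PDU adds at most 4) — so at least 3 PDUs are needed, and 3 is optimal.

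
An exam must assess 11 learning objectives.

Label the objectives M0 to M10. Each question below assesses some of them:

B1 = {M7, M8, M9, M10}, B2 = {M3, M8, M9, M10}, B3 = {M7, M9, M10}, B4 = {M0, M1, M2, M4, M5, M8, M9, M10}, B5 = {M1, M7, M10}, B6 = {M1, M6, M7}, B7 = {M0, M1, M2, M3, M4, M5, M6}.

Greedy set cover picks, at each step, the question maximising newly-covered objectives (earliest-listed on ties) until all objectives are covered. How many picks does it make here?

3

Greedy: pick B4 (covers 8 new) → pick B6 (covers 2 new) → pick B2 (covers 1 new). Total picks: 3.
(The true minimum cover uses only 2 questions, so greedy is not optimal here.)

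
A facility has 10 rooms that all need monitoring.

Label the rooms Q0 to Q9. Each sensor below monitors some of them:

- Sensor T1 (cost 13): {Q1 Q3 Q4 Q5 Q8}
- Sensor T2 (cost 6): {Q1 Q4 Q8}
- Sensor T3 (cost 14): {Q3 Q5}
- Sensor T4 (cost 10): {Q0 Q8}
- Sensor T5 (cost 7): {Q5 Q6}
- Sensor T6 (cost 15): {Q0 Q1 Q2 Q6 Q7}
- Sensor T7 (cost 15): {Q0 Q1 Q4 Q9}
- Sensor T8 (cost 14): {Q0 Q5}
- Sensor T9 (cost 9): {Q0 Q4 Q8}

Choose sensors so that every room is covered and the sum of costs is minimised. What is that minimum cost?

T1, T6, T7 together cover every room (T1 ∪ T6 ∪ T7 = {Q0, Q1, Q2, Q3, Q4, Q5, Q6, Q7, Q8, Q9}); total cost 13 + 15 + 15 = 43.
The greedy pick T2, T5, T6, T1, T7 costs 56; no covering selection beats 43.

43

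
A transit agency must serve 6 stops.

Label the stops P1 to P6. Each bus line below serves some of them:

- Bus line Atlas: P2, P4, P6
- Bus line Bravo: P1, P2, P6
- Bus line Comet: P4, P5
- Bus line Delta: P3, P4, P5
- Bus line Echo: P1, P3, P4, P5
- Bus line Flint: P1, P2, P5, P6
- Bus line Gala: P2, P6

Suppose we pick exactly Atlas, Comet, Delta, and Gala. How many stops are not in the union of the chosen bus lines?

1

Union of Atlas, Comet, Delta, Gala = {P2, P3, P4, P5, P6}.
Not covered: P1 — 1 stop.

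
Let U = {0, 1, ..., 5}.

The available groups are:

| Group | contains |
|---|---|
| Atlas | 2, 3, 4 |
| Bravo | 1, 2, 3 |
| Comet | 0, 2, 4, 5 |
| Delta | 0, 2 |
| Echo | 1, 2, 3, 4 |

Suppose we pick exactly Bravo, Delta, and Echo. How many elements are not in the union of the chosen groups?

1

Union of Bravo, Delta, Echo = {0, 1, 2, 3, 4}.
Not covered: 5 — 1 element.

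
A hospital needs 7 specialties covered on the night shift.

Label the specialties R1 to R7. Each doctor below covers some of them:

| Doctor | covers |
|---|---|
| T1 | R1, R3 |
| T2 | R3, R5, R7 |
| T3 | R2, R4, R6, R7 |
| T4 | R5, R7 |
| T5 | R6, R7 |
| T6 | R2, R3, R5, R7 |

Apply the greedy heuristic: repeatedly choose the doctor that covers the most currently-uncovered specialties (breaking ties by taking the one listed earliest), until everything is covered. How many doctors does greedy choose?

3

Greedy: pick T3 (covers 4 new) → pick T1 (covers 2 new) → pick T2 (covers 1 new). Total picks: 3.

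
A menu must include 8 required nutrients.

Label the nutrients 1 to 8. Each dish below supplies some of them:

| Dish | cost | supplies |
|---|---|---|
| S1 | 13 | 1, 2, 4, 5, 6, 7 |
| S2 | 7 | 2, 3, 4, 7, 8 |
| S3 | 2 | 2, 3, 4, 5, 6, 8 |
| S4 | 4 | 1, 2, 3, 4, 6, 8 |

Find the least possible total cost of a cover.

13

S2, S3, S4 together cover every nutrient (S2 ∪ S3 ∪ S4 = {1, 2, 3, 4, 5, 6, 7, 8}); total cost 7 + 2 + 4 = 13.
No covering selection has total cost below 13.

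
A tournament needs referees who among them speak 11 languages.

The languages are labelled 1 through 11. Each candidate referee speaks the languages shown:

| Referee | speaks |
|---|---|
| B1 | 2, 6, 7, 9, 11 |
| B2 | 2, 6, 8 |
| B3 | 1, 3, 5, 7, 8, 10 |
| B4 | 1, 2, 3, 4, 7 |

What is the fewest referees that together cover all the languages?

Take {B1, B3, B4}. Their union is {1, 2, 3, 4, 5, 6, 7, 8, 9, 10, 11}, which is all 11 languages.
Only B4 contains 4, so B4 is forced; the remaining 6 languages need at least 2 more referees (each remaining referee adds at most 3) — so at least 3 referees are needed, and 3 is optimal.

3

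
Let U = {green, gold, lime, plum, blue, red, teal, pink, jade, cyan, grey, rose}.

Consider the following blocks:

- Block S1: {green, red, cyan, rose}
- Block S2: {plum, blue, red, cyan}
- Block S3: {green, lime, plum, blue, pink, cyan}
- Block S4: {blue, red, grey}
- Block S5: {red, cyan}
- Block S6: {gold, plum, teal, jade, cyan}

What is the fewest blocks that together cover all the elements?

S1, S3, S4, and S6 cover everything between them: the union {green, gold, lime, plum, blue, red, teal, pink, jade, cyan, grey, rose} is all of U.
No 3 of the 6 blocks cover everything (all 20 combinations miss at least one element), so 4 is optimal.

4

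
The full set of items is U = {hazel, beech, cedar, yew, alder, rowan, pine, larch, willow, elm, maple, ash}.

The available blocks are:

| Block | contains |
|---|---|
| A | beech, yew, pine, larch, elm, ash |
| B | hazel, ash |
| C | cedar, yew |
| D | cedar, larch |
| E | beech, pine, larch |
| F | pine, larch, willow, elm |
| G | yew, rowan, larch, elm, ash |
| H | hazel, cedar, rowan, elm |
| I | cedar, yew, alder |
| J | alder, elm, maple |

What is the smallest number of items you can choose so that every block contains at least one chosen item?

T = {cedar, larch, maple, ash} meets every block (each contains at least one member of T), and |T| = 4.
The blocks B, C, E, J are pairwise disjoint, so any hitting set needs a separate item for each — at least 4. Hence 4 is optimal.

4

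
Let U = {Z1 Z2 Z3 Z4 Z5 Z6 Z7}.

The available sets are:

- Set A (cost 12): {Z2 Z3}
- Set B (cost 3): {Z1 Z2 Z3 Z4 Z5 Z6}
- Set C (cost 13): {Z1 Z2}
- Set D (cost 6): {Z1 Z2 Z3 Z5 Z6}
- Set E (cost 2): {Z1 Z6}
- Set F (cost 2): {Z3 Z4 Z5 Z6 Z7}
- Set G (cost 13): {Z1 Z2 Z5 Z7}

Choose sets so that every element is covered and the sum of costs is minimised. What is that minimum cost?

5

B, F together cover every element (B ∪ F = {Z1, Z2, Z3, Z4, Z5, Z6, Z7}); total cost 3 + 2 = 5.
No covering selection has total cost below 5.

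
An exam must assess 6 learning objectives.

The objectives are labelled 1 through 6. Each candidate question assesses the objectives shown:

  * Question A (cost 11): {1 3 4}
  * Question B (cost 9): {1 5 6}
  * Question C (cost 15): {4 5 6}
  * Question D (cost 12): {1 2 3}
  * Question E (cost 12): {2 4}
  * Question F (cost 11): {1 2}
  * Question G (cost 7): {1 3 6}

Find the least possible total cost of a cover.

27

C, D together cover every objective (C ∪ D = {1, 2, 3, 4, 5, 6}); total cost 15 + 12 = 27.
The greedy pick G, E, B costs 28; no covering selection beats 27.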